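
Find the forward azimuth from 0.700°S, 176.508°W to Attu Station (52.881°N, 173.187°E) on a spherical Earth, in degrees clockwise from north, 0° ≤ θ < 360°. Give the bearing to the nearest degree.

352°

Δλ = 173.187 − -176.508 = 349.695°; wrapped into (−180°, 180°]: -10.305°.
θ = atan2( sin Δλ · cos φ₂ , cos φ₁ · sin φ₂ − sin φ₁ · cos φ₂ · cos Δλ )
  = atan2(-0.10795, 0.80458) = -7.642° → normalised to [0°, 360°): 352.358°.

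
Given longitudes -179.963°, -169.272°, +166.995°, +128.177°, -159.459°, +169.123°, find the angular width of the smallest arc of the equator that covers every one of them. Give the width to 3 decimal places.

Sort the longitudes: -179.963°, -169.272°, -159.459°, +128.177°, +166.995°, +169.123°.
Eastward gaps between consecutive values (wrapping around): 10.691°, 9.813°, 287.636°, 38.818°, 2.128°, 10.914°.
Largest gap = 287.636° ⇒ minimal covering band is its complement: 360° − 287.636° = 72.364°.
Band runs from +128.177° eastward to -159.459°, crossing the antimeridian.

72.364°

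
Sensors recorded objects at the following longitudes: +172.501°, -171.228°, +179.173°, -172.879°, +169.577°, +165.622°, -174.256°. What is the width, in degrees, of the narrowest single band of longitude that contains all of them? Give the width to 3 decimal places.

23.150°

Sort the longitudes: -174.256°, -172.879°, -171.228°, +165.622°, +169.577°, +172.501°, +179.173°.
Eastward gaps between consecutive values (wrapping around): 1.377°, 1.651°, 336.850°, 3.955°, 2.924°, 6.672°, 6.571°.
Largest gap = 336.850° ⇒ minimal covering band is its complement: 360° − 336.850° = 23.150°.
Band runs from +165.622° eastward to -171.228°, crossing the antimeridian.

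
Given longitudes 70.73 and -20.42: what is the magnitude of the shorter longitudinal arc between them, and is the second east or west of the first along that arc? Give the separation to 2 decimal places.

Raw difference: -20.42 − 70.73 = -91.15°.
Normalise into (−180°, 180°]: -91.15° stays -91.15°.
Negative ⇒ the second point lies to the west; separation 91.15°.

91.15° west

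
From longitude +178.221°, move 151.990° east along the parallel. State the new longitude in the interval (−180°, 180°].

-29.789°

Start at +178.221°; shift +151.990° → +330.211°.
+330.211° lies outside (−180°, 180°]; subtract 360° → -29.789°.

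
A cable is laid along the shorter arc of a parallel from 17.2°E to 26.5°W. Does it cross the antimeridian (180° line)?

No

Signed shortest Δλ = ((-26.5 − 17.2 + 180) mod 360) − 180 = -43.7°.
Going west by 43.7° from +17.2° reaches -26.5° without touching 180°.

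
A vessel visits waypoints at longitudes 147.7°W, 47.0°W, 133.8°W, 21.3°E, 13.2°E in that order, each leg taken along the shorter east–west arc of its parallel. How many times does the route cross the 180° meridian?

Leg 1: -147.7° → -47.0°, shortest Δλ = 100.7° (east) — does not cross 180°.
Leg 2: -47.0° → -133.8°, shortest Δλ = -86.8° (west) — does not cross 180°.
Leg 3: -133.8° → +21.3°, shortest Δλ = 155.1° (east) — does not cross 180°.
Leg 4: +21.3° → +13.2°, shortest Δλ = -8.1° (west) — does not cross 180°.
Total crossings: 0.

0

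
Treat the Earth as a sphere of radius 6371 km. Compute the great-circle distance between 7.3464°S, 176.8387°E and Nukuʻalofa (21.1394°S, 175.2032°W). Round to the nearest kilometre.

1756 km

Δλ = -175.2032 − 176.8387 = -352.0419°; wrapped into (−180°, 180°]: 7.9581°.
Δφ = -21.1394 − -7.3464 = -13.7930°.
a = sin²(Δφ/2) + cos φ₁ · cos φ₂ · sin²(Δλ/2) = 0.018873.
c = 2·atan2(√a, √(1−a)) = 0.27563 rad → d = 6371·c ≈ 1756.02 km.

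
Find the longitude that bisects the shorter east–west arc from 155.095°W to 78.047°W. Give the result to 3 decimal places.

116.571°W

Signed shortest Δλ from -155.095° to -78.047° is +77.048°.
Midpoint longitude = -155.095° + (+77.048°)/2 = -155.095° + 38.524° = -116.571°.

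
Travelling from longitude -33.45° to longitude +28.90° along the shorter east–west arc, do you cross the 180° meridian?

No

Signed shortest Δλ = ((28.90 − -33.45 + 180) mod 360) − 180 = 62.35°.
Going east by 62.35° from -33.45° reaches +28.90° without touching 180°.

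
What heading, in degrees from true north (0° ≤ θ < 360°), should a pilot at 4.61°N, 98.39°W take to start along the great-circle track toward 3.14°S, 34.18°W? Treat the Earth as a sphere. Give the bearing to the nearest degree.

96°

Δλ = -34.18 − -98.39 = 64.21°.
θ = atan2( sin Δλ · cos φ₂ , cos φ₁ · sin φ₂ − sin φ₁ · cos φ₂ · cos Δλ )
  = atan2(0.89904, -0.08951) = 95.686° → normalised to [0°, 360°): 95.686°.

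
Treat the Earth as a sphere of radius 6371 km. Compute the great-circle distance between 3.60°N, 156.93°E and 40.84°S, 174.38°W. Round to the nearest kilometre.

5737 km

Δλ = -174.38 − 156.93 = -331.31°; wrapped into (−180°, 180°]: 28.69°.
Δφ = -40.84 − 3.60 = -44.44°.
a = sin²(Δφ/2) + cos φ₁ · cos φ₂ · sin²(Δλ/2) = 0.189356.
c = 2·atan2(√a, √(1−a)) = 0.90041 rad → d = 6371·c ≈ 5736.53 km.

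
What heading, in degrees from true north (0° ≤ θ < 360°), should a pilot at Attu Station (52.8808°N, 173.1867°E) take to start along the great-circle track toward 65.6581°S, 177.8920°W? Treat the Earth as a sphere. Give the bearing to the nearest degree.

176°

Δλ = -177.8920 − 173.1867 = -351.0787°; wrapped into (−180°, 180°]: 8.9213°.
θ = atan2( sin Δλ · cos φ₂ , cos φ₁ · sin φ₂ − sin φ₁ · cos φ₂ · cos Δλ )
  = atan2(0.06392, -0.87452) = 175.820° → normalised to [0°, 360°): 175.820°.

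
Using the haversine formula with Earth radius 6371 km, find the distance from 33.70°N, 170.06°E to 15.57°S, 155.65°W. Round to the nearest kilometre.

6574 km

Δλ = -155.65 − 170.06 = -325.71°; wrapped into (−180°, 180°]: 34.29°.
Δφ = -15.57 − 33.70 = -49.27°.
a = sin²(Δφ/2) + cos φ₁ · cos φ₂ · sin²(Δλ/2) = 0.243397.
c = 2·atan2(√a, √(1−a)) = 1.03188 rad → d = 6371·c ≈ 6574.12 km.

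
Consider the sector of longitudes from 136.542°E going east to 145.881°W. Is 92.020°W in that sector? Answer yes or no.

No

Band width going east from +136.542° to -145.881°: ((-145.881 − 136.542) mod 360) = 77.577°.
Offset of -92.020° east of the west edge: ((-92.020 − 136.542) mod 360) = 131.438°.
131.438° > 77.577° ⇒ outside.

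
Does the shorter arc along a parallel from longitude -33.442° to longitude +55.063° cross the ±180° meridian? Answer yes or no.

No

Signed shortest Δλ = ((55.063 − -33.442 + 180) mod 360) − 180 = 88.505°.
Going east by 88.505° from -33.442° reaches +55.063° without touching 180°.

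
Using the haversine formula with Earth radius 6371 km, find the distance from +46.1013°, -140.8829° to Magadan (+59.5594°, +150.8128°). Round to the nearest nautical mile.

2480 nmi

Δλ = 150.8128 − -140.8829 = 291.6957°; wrapped into (−180°, 180°]: -68.3043°.
Δφ = 59.5594 − 46.1013 = 13.4581°.
a = sin²(Δφ/2) + cos φ₁ · cos φ₂ · sin²(Δλ/2) = 0.124446.
c = 2·atan2(√a, √(1−a)) = 0.72106 rad → d = 6371·c ≈ 4593.86 km ≈ 2480.49 nmi.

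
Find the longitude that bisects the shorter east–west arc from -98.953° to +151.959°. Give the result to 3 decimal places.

Signed shortest Δλ from -98.953° to +151.959° is -109.088°.
Midpoint longitude = -98.953° + (-109.088°)/2 = -98.953° − 54.544° = -153.497°.
(The naïve average (-98.953 + +151.959)/2 = 26.503° is on the wrong side of the globe.)

-153.497°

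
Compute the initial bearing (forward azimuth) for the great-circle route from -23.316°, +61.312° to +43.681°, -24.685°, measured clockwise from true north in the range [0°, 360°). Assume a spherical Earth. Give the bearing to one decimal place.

Δλ = -24.685 − 61.312 = -85.997°.
θ = atan2( sin Δλ · cos φ₂ , cos φ₁ · sin φ₂ − sin φ₁ · cos φ₂ · cos Δλ )
  = atan2(-0.72143, 0.65422) = -47.797° → normalised to [0°, 360°): 312.203°.

312.2°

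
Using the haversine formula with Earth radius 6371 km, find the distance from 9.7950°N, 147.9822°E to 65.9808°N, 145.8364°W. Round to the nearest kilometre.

7950 km

Δλ = -145.8364 − 147.9822 = -293.8186°; wrapped into (−180°, 180°]: 66.1814°.
Δφ = 65.9808 − 9.7950 = 56.1858°.
a = sin²(Δφ/2) + cos φ₁ · cos φ₂ · sin²(Δλ/2) = 0.341311.
c = 2·atan2(√a, √(1−a)) = 1.24783 rad → d = 6371·c ≈ 7949.95 km.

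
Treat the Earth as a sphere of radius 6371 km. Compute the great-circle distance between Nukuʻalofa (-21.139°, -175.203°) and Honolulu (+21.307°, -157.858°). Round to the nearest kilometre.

5082 km

Δλ = -157.858 − -175.203 = 17.345°.
Δφ = 21.307 − -21.139 = 42.446°.
a = sin²(Δφ/2) + cos φ₁ · cos φ₂ · sin²(Δλ/2) = 0.150800.
c = 2·atan2(√a, √(1−a)) = 0.79764 rad → d = 6371·c ≈ 5081.75 km.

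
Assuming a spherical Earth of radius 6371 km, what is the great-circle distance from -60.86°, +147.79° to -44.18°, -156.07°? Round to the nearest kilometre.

Δλ = -156.07 − 147.79 = -303.86°; wrapped into (−180°, 180°]: 56.14°.
Δφ = -44.18 − -60.86 = 16.68°.
a = sin²(Δφ/2) + cos φ₁ · cos φ₂ · sin²(Δλ/2) = 0.098361.
c = 2·atan2(√a, √(1−a)) = 0.63802 rad → d = 6371·c ≈ 4064.81 km.

4065 km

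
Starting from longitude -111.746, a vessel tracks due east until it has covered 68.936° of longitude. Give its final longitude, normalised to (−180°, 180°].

-42.810°

Start at -111.746°; shift +68.936° → -42.810°.
-42.810° already lies in (−180°, 180°].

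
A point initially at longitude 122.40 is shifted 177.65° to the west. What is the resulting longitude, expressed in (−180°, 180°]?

Start at +122.40°; shift −177.65° → -55.25°.
-55.25° already lies in (−180°, 180°].

-55.25°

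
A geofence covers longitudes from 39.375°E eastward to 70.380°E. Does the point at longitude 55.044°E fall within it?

Band width going east from +39.375° to +70.380°: ((70.380 − 39.375) mod 360) = 31.005°.
Offset of +55.044° east of the west edge: ((55.044 − 39.375) mod 360) = 15.669°.
15.669° ≤ 31.005° ⇒ inside.

Yes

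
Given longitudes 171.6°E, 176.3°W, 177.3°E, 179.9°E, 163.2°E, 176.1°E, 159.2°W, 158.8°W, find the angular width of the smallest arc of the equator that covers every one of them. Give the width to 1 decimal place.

Sort the longitudes: -176.3°, -159.2°, -158.8°, +163.2°, +171.6°, +176.1°, +177.3°, +179.9°.
Eastward gaps between consecutive values (wrapping around): 17.1°, 0.4°, 322.0°, 8.4°, 4.5°, 1.2°, 2.6°, 3.8°.
Largest gap = 322.0° ⇒ minimal covering band is its complement: 360° − 322.0° = 38.0°.
Band runs from +163.2° eastward to -158.8°, crossing the antimeridian.

38.0°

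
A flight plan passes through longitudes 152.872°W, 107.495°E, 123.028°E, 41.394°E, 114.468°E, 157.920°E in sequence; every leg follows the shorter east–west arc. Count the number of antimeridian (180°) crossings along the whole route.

1

Leg 1: -152.872° → +107.495°, shortest Δλ = -99.633° (west) — crosses 180°.
Leg 2: +107.495° → +123.028°, shortest Δλ = 15.533° (east) — does not cross 180°.
Leg 3: +123.028° → +41.394°, shortest Δλ = -81.634° (west) — does not cross 180°.
Leg 4: +41.394° → +114.468°, shortest Δλ = 73.074° (east) — does not cross 180°.
Leg 5: +114.468° → +157.920°, shortest Δλ = 43.452° (east) — does not cross 180°.
Total crossings: 1.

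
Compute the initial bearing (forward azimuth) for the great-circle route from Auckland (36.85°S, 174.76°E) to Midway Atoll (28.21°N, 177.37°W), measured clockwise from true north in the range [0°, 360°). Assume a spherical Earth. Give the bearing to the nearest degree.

Δλ = -177.37 − 174.76 = -352.13°; wrapped into (−180°, 180°]: 7.87°.
θ = atan2( sin Δλ · cos φ₂ , cos φ₁ · sin φ₂ − sin φ₁ · cos φ₂ · cos Δλ )
  = atan2(0.12066, 0.90177) = 7.621° → normalised to [0°, 360°): 7.621°.

8°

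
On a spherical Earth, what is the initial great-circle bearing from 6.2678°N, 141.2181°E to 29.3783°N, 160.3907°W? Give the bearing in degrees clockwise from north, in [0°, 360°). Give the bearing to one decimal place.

Δλ = -160.3907 − 141.2181 = -301.6088°; wrapped into (−180°, 180°]: 58.3912°.
θ = atan2( sin Δλ · cos φ₂ , cos φ₁ · sin φ₂ − sin φ₁ · cos φ₂ · cos Δλ )
  = atan2(0.74212, 0.43778) = 59.464° → normalised to [0°, 360°): 59.464°.

59.5°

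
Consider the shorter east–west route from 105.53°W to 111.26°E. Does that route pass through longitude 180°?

Yes

Naïve |111.26 − -105.53| = 216.79° > 180°, so the shorter arc goes the other way round — across 180°.
Signed shortest Δλ = ((111.26 − -105.53 + 180) mod 360) − 180 = -143.21°.
Going west by 143.21° from -105.53° passes through 180° before reaching +111.26°.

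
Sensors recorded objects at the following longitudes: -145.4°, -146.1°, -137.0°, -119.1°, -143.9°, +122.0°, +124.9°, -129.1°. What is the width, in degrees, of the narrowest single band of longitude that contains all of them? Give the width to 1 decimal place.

118.9°

Sort the longitudes: -146.1°, -145.4°, -143.9°, -137.0°, -129.1°, -119.1°, +122.0°, +124.9°.
Eastward gaps between consecutive values (wrapping around): 0.7°, 1.5°, 6.9°, 7.9°, 10.0°, 241.1°, 2.9°, 89.0°.
Largest gap = 241.1° ⇒ minimal covering band is its complement: 360° − 241.1° = 118.9°.
Band runs from +122.0° eastward to -119.1°, crossing the antimeridian.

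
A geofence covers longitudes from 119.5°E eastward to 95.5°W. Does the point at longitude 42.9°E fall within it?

Band width going east from +119.5° to -95.5°: ((-95.5 − 119.5) mod 360) = 145.0°.
Offset of +42.9° east of the west edge: ((42.9 − 119.5) mod 360) = 283.4°.
283.4° > 145.0° ⇒ outside.

No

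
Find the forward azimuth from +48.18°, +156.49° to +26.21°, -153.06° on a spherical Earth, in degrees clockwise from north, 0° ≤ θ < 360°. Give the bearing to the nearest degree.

Δλ = -153.06 − 156.49 = -309.55°; wrapped into (−180°, 180°]: 50.45°.
θ = atan2( sin Δλ · cos φ₂ , cos φ₁ · sin φ₂ − sin φ₁ · cos φ₂ · cos Δλ )
  = atan2(0.69179, -0.13125) = 100.742° → normalised to [0°, 360°): 100.742°.

101°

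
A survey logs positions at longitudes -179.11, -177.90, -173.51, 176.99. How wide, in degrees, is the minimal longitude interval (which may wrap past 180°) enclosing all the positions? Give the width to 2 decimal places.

9.50°

Sort the longitudes: -179.11°, -177.90°, -173.51°, +176.99°.
Eastward gaps between consecutive values (wrapping around): 1.21°, 4.39°, 350.50°, 3.90°.
Largest gap = 350.50° ⇒ minimal covering band is its complement: 360° − 350.50° = 9.50°.
Band runs from +176.99° eastward to -173.51°, crossing the antimeridian.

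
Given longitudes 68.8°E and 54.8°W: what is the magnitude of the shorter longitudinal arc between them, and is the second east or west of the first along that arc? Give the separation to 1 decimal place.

123.6° west

Raw difference: -54.8 − 68.8 = -123.6°.
Normalise into (−180°, 180°]: -123.6° stays -123.6°.
Negative ⇒ the second point lies to the west; separation 123.6°.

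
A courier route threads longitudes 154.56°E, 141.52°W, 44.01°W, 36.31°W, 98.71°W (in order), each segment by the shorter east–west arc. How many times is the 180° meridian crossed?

1

Leg 1: +154.56° → -141.52°, shortest Δλ = 63.92° (east) — crosses 180°.
Leg 2: -141.52° → -44.01°, shortest Δλ = 97.51° (east) — does not cross 180°.
Leg 3: -44.01° → -36.31°, shortest Δλ = 7.7° (east) — does not cross 180°.
Leg 4: -36.31° → -98.71°, shortest Δλ = -62.4° (west) — does not cross 180°.
Total crossings: 1.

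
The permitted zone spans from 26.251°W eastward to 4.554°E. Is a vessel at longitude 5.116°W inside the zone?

Band width going east from -26.251° to +4.554°: ((4.554 − -26.251) mod 360) = 30.805°.
Offset of -5.116° east of the west edge: ((-5.116 − -26.251) mod 360) = 21.135°.
21.135° ≤ 30.805° ⇒ inside.

Yes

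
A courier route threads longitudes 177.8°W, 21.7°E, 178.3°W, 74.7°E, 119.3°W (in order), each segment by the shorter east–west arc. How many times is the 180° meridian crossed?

Leg 1: -177.8° → +21.7°, shortest Δλ = -160.5° (west) — crosses 180°.
Leg 2: +21.7° → -178.3°, shortest Δλ = 160.0° (east) — crosses 180°.
Leg 3: -178.3° → +74.7°, shortest Δλ = -107.0° (west) — crosses 180°.
Leg 4: +74.7° → -119.3°, shortest Δλ = 166.0° (east) — crosses 180°.
Total crossings: 4.

4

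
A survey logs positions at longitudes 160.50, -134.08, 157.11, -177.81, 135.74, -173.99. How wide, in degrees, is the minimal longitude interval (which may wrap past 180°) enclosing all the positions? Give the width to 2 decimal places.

Sort the longitudes: -177.81°, -173.99°, -134.08°, +135.74°, +157.11°, +160.50°.
Eastward gaps between consecutive values (wrapping around): 3.82°, 39.91°, 269.82°, 21.37°, 3.39°, 21.69°.
Largest gap = 269.82° ⇒ minimal covering band is its complement: 360° − 269.82° = 90.18°.
Band runs from +135.74° eastward to -134.08°, crossing the antimeridian.

90.18°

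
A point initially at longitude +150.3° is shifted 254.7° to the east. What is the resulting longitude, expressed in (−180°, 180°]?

Start at +150.3°; shift +254.7° → +405.0°.
+405.0° lies outside (−180°, 180°]; subtract 360° → +45.0°.

+45.0°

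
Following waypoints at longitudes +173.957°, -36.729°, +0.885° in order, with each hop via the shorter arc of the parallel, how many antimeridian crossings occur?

Leg 1: +173.957° → -36.729°, shortest Δλ = 149.314° (east) — crosses 180°.
Leg 2: -36.729° → +0.885°, shortest Δλ = 37.614° (east) — does not cross 180°.
Total crossings: 1.

1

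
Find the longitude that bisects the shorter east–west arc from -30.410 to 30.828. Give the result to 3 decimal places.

+0.209°

Signed shortest Δλ from -30.410° to +30.828° is +61.238°.
Midpoint longitude = -30.410° + (+61.238°)/2 = -30.410° + 30.619° = +0.209°.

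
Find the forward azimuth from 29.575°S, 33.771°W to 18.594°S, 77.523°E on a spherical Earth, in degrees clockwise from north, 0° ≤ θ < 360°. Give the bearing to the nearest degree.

117°

Δλ = 77.523 − -33.771 = 111.294°.
θ = atan2( sin Δλ · cos φ₂ , cos φ₁ · sin φ₂ − sin φ₁ · cos φ₂ · cos Δλ )
  = atan2(0.88309, -0.44720) = 116.858° → normalised to [0°, 360°): 116.858°.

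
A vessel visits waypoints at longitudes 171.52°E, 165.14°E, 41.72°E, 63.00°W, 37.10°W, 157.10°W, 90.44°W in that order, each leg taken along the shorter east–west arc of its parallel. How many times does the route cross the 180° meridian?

Leg 1: +171.52° → +165.14°, shortest Δλ = -6.38° (west) — does not cross 180°.
Leg 2: +165.14° → +41.72°, shortest Δλ = -123.42° (west) — does not cross 180°.
Leg 3: +41.72° → -63.00°, shortest Δλ = -104.72° (west) — does not cross 180°.
Leg 4: -63.00° → -37.10°, shortest Δλ = 25.9° (east) — does not cross 180°.
Leg 5: -37.10° → -157.10°, shortest Δλ = -120.0° (west) — does not cross 180°.
Leg 6: -157.10° → -90.44°, shortest Δλ = 66.66° (east) — does not cross 180°.
Total crossings: 0.

0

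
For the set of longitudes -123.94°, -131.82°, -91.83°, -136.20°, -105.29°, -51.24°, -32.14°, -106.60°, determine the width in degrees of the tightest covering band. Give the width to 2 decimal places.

Sort the longitudes: -136.20°, -131.82°, -123.94°, -106.60°, -105.29°, -91.83°, -51.24°, -32.14°.
Eastward gaps between consecutive values (wrapping around): 4.38°, 7.88°, 17.34°, 1.31°, 13.46°, 40.59°, 19.10°, 255.94°.
Largest gap = 255.94° ⇒ minimal covering band is its complement: 360° − 255.94° = 104.06°.
Band runs from -136.20° eastward to -32.14°.

104.06°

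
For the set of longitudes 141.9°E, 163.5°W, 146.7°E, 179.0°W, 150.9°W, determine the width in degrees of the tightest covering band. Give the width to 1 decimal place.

Sort the longitudes: -179.0°, -163.5°, -150.9°, +141.9°, +146.7°.
Eastward gaps between consecutive values (wrapping around): 15.5°, 12.6°, 292.8°, 4.8°, 34.3°.
Largest gap = 292.8° ⇒ minimal covering band is its complement: 360° − 292.8° = 67.2°.
Band runs from +141.9° eastward to -150.9°, crossing the antimeridian.

67.2°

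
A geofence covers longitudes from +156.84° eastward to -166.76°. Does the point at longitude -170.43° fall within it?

Yes

Band width going east from +156.84° to -166.76°: ((-166.76 − 156.84) mod 360) = 36.40°.
Offset of -170.43° east of the west edge: ((-170.43 − 156.84) mod 360) = 32.73°.
32.73° ≤ 36.40° ⇒ inside.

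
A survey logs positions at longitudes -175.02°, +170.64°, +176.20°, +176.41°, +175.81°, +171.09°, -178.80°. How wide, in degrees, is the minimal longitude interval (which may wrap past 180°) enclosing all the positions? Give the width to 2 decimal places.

14.34°

Sort the longitudes: -178.80°, -175.02°, +170.64°, +171.09°, +175.81°, +176.20°, +176.41°.
Eastward gaps between consecutive values (wrapping around): 3.78°, 345.66°, 0.45°, 4.72°, 0.39°, 0.21°, 4.79°.
Largest gap = 345.66° ⇒ minimal covering band is its complement: 360° − 345.66° = 14.34°.
Band runs from +170.64° eastward to -175.02°, crossing the antimeridian.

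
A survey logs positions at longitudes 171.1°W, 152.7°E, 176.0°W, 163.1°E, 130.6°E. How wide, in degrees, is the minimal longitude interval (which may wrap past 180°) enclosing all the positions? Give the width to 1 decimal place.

Sort the longitudes: -176.0°, -171.1°, +130.6°, +152.7°, +163.1°.
Eastward gaps between consecutive values (wrapping around): 4.9°, 301.7°, 22.1°, 10.4°, 20.9°.
Largest gap = 301.7° ⇒ minimal covering band is its complement: 360° − 301.7° = 58.3°.
Band runs from +130.6° eastward to -171.1°, crossing the antimeridian.

58.3°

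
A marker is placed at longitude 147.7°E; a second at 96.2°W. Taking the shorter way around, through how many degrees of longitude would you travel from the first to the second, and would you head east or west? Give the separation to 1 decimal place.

Raw difference: -96.2 − 147.7 = -243.9°.
Normalise into (−180°, 180°]: -243.9° + 360° = 116.1°.
Positive ⇒ the second point lies to the east; separation 116.1°.

116.1° east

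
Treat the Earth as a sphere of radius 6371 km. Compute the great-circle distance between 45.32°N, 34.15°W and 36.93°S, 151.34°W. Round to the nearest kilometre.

Δλ = -151.34 − -34.15 = -117.19°.
Δφ = -36.93 − 45.32 = -82.25°.
a = sin²(Δφ/2) + cos φ₁ · cos φ₂ · sin²(Δλ/2) = 0.842030.
c = 2·atan2(√a, √(1−a)) = 2.32411 rad → d = 6371·c ≈ 14806.90 km.

14807 km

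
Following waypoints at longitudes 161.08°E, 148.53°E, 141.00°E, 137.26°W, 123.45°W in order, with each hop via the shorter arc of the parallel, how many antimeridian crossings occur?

1

Leg 1: +161.08° → +148.53°, shortest Δλ = -12.55° (west) — does not cross 180°.
Leg 2: +148.53° → +141.00°, shortest Δλ = -7.53° (west) — does not cross 180°.
Leg 3: +141.00° → -137.26°, shortest Δλ = 81.74° (east) — crosses 180°.
Leg 4: -137.26° → -123.45°, shortest Δλ = 13.81° (east) — does not cross 180°.
Total crossings: 1.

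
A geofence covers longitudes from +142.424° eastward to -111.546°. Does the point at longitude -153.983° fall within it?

Yes

Band width going east from +142.424° to -111.546°: ((-111.546 − 142.424) mod 360) = 106.030°.
Offset of -153.983° east of the west edge: ((-153.983 − 142.424) mod 360) = 63.593°.
63.593° ≤ 106.030° ⇒ inside.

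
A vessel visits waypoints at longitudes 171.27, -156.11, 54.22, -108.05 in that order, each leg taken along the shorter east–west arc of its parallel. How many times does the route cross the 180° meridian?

2

Leg 1: +171.27° → -156.11°, shortest Δλ = 32.62° (east) — crosses 180°.
Leg 2: -156.11° → +54.22°, shortest Δλ = -149.67° (west) — crosses 180°.
Leg 3: +54.22° → -108.05°, shortest Δλ = -162.27° (west) — does not cross 180°.
Total crossings: 2.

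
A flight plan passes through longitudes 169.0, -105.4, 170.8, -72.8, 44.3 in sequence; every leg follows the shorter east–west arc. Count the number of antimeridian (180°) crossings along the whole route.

Leg 1: +169.0° → -105.4°, shortest Δλ = 85.6° (east) — crosses 180°.
Leg 2: -105.4° → +170.8°, shortest Δλ = -83.8° (west) — crosses 180°.
Leg 3: +170.8° → -72.8°, shortest Δλ = 116.4° (east) — crosses 180°.
Leg 4: -72.8° → +44.3°, shortest Δλ = 117.1° (east) — does not cross 180°.
Total crossings: 3.

3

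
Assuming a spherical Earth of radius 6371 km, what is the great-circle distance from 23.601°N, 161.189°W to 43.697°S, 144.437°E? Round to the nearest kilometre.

Δλ = 144.437 − -161.189 = 305.626°; wrapped into (−180°, 180°]: -54.374°.
Δφ = -43.697 − 23.601 = -67.298°.
a = sin²(Δφ/2) + cos φ₁ · cos φ₂ · sin²(Δλ/2) = 0.445336.
c = 2·atan2(√a, √(1−a)) = 1.46125 rad → d = 6371·c ≈ 9309.62 km.

9310 km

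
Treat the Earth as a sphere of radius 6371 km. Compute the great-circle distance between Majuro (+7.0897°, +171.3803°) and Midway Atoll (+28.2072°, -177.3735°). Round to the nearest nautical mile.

1420 nmi

Δλ = -177.3735 − 171.3803 = -348.7538°; wrapped into (−180°, 180°]: 11.2462°.
Δφ = 28.2072 − 7.0897 = 21.1175°.
a = sin²(Δφ/2) + cos φ₁ · cos φ₂ · sin²(Δλ/2) = 0.041974.
c = 2·atan2(√a, √(1−a)) = 0.41267 rad → d = 6371·c ≈ 2629.15 km ≈ 1419.63 nmi.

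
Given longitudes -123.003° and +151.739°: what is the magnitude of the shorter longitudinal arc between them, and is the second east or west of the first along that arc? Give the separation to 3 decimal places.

85.258° west

Raw difference: 151.739 − -123.003 = 274.742°.
Normalise into (−180°, 180°]: 274.742° − 360° = -85.258°.
Negative ⇒ the second point lies to the west; separation 85.258°.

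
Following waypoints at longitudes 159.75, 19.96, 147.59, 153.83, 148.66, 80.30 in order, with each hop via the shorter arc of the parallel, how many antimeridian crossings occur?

0

Leg 1: +159.75° → +19.96°, shortest Δλ = -139.79° (west) — does not cross 180°.
Leg 2: +19.96° → +147.59°, shortest Δλ = 127.63° (east) — does not cross 180°.
Leg 3: +147.59° → +153.83°, shortest Δλ = 6.24° (east) — does not cross 180°.
Leg 4: +153.83° → +148.66°, shortest Δλ = -5.17° (west) — does not cross 180°.
Leg 5: +148.66° → +80.30°, shortest Δλ = -68.36° (west) — does not cross 180°.
Total crossings: 0.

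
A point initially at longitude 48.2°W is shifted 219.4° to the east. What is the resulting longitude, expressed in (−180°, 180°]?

Start at -48.2°; shift +219.4° → +171.2°.
+171.2° already lies in (−180°, 180°].

171.2°E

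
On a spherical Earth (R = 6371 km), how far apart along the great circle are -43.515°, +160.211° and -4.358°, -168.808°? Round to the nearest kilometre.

5310 km

Δλ = -168.808 − 160.211 = -329.019°; wrapped into (−180°, 180°]: 30.981°.
Δφ = -4.358 − -43.515 = 39.157°.
a = sin²(Δφ/2) + cos φ₁ · cos φ₂ · sin²(Δλ/2) = 0.163870.
c = 2·atan2(√a, √(1−a)) = 0.83354 rad → d = 6371·c ≈ 5310.48 km.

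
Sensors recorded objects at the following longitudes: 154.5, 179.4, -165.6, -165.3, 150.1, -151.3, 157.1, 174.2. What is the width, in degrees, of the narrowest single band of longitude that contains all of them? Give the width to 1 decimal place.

58.6°

Sort the longitudes: -165.6°, -165.3°, -151.3°, +150.1°, +154.5°, +157.1°, +174.2°, +179.4°.
Eastward gaps between consecutive values (wrapping around): 0.3°, 14.0°, 301.4°, 4.4°, 2.6°, 17.1°, 5.2°, 15.0°.
Largest gap = 301.4° ⇒ minimal covering band is its complement: 360° − 301.4° = 58.6°.
Band runs from +150.1° eastward to -151.3°, crossing the antimeridian.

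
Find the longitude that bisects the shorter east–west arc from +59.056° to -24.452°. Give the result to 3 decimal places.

Signed shortest Δλ from +59.056° to -24.452° is -83.508°.
Midpoint longitude = +59.056° + (-83.508°)/2 = +59.056° − 41.754° = +17.302°.

+17.302°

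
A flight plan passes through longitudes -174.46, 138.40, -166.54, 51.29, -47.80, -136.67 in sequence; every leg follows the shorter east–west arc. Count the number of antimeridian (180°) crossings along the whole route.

Leg 1: -174.46° → +138.40°, shortest Δλ = -47.14° (west) — crosses 180°.
Leg 2: +138.40° → -166.54°, shortest Δλ = 55.06° (east) — crosses 180°.
Leg 3: -166.54° → +51.29°, shortest Δλ = -142.17° (west) — crosses 180°.
Leg 4: +51.29° → -47.80°, shortest Δλ = -99.09° (west) — does not cross 180°.
Leg 5: -47.80° → -136.67°, shortest Δλ = -88.87° (west) — does not cross 180°.
Total crossings: 3.

3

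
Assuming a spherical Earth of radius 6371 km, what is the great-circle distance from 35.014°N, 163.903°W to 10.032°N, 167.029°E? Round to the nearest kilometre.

4048 km

Δλ = 167.029 − -163.903 = 330.932°; wrapped into (−180°, 180°]: -29.068°.
Δφ = 10.032 − 35.014 = -24.982°.
a = sin²(Δφ/2) + cos φ₁ · cos φ₂ · sin²(Δλ/2) = 0.097571.
c = 2·atan2(√a, √(1−a)) = 0.63536 rad → d = 6371·c ≈ 4047.88 km.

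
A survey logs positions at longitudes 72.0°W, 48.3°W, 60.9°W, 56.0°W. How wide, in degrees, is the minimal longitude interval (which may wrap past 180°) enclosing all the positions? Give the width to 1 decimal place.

23.7°

Sort the longitudes: -72.0°, -60.9°, -56.0°, -48.3°.
Eastward gaps between consecutive values (wrapping around): 11.1°, 4.9°, 7.7°, 336.3°.
Largest gap = 336.3° ⇒ minimal covering band is its complement: 360° − 336.3° = 23.7°.
Band runs from -72.0° eastward to -48.3°.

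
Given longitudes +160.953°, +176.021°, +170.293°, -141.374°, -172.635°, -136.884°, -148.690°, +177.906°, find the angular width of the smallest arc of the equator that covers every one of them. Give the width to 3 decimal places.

62.163°

Sort the longitudes: -172.635°, -148.690°, -141.374°, -136.884°, +160.953°, +170.293°, +176.021°, +177.906°.
Eastward gaps between consecutive values (wrapping around): 23.945°, 7.316°, 4.490°, 297.837°, 9.340°, 5.728°, 1.885°, 9.459°.
Largest gap = 297.837° ⇒ minimal covering band is its complement: 360° − 297.837° = 62.163°.
Band runs from +160.953° eastward to -136.884°, crossing the antimeridian.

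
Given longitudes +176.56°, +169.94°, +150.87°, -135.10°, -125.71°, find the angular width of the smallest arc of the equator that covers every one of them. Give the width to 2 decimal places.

Sort the longitudes: -135.10°, -125.71°, +150.87°, +169.94°, +176.56°.
Eastward gaps between consecutive values (wrapping around): 9.39°, 276.58°, 19.07°, 6.62°, 48.34°.
Largest gap = 276.58° ⇒ minimal covering band is its complement: 360° − 276.58° = 83.42°.
Band runs from +150.87° eastward to -125.71°, crossing the antimeridian.

83.42°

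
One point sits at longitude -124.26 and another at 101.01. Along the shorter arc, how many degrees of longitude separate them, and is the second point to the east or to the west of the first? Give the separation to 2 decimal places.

Raw difference: 101.01 − -124.26 = 225.27°.
Normalise into (−180°, 180°]: 225.27° − 360° = -134.73°.
Negative ⇒ the second point lies to the west; separation 134.73°.

134.73° west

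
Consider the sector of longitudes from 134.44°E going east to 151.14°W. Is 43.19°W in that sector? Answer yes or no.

Band width going east from +134.44° to -151.14°: ((-151.14 − 134.44) mod 360) = 74.42°.
Offset of -43.19° east of the west edge: ((-43.19 − 134.44) mod 360) = 182.37°.
182.37° > 74.42° ⇒ outside.

No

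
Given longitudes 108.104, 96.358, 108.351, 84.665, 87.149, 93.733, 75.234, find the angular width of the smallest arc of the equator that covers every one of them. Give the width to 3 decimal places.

Sort the longitudes: +75.234°, +84.665°, +87.149°, +93.733°, +96.358°, +108.104°, +108.351°.
Eastward gaps between consecutive values (wrapping around): 9.431°, 2.484°, 6.584°, 2.625°, 11.746°, 0.247°, 326.883°.
Largest gap = 326.883° ⇒ minimal covering band is its complement: 360° − 326.883° = 33.117°.
Band runs from +75.234° eastward to +108.351°.

33.117°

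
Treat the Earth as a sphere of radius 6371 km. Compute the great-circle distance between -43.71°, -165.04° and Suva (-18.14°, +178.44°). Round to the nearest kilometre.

3237 km

Δλ = 178.44 − -165.04 = 343.48°; wrapped into (−180°, 180°]: -16.52°.
Δφ = -18.14 − -43.71 = 25.57°.
a = sin²(Δφ/2) + cos φ₁ · cos φ₂ · sin²(Δλ/2) = 0.063149.
c = 2·atan2(√a, √(1−a)) = 0.50803 rad → d = 6371·c ≈ 3236.68 km.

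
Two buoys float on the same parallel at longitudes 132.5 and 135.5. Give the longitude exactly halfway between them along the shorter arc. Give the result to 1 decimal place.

+134.0°

Signed shortest Δλ from +132.5° to +135.5° is +3.0°.
Midpoint longitude = +132.5° + (+3.0°)/2 = +132.5° + 1.5° = +134.0°.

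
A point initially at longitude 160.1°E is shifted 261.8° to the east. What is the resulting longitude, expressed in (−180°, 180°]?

61.9°E

Start at +160.1°; shift +261.8° → +421.9°.
+421.9° lies outside (−180°, 180°]; subtract 360° → +61.9°.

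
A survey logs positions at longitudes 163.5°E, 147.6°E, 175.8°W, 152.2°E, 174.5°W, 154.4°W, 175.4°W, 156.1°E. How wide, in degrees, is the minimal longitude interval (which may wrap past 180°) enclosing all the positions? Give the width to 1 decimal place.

58.0°

Sort the longitudes: -175.8°, -175.4°, -174.5°, -154.4°, +147.6°, +152.2°, +156.1°, +163.5°.
Eastward gaps between consecutive values (wrapping around): 0.4°, 0.9°, 20.1°, 302.0°, 4.6°, 3.9°, 7.4°, 20.7°.
Largest gap = 302.0° ⇒ minimal covering band is its complement: 360° − 302.0° = 58.0°.
Band runs from +147.6° eastward to -154.4°, crossing the antimeridian.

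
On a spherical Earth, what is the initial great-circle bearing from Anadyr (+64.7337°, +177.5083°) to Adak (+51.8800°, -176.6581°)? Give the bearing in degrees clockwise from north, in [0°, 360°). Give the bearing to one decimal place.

Δλ = -176.6581 − 177.5083 = -354.1664°; wrapped into (−180°, 180°]: 5.8336°.
θ = atan2( sin Δλ · cos φ₂ , cos φ₁ · sin φ₂ − sin φ₁ · cos φ₂ · cos Δλ )
  = atan2(0.06274, -0.21957) = 164.053° → normalised to [0°, 360°): 164.053°.

164.1°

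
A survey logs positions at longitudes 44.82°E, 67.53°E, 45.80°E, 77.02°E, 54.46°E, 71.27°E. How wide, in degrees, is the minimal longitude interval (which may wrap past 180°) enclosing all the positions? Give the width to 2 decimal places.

Sort the longitudes: +44.82°, +45.80°, +54.46°, +67.53°, +71.27°, +77.02°.
Eastward gaps between consecutive values (wrapping around): 0.98°, 8.66°, 13.07°, 3.74°, 5.75°, 327.80°.
Largest gap = 327.80° ⇒ minimal covering band is its complement: 360° − 327.80° = 32.20°.
Band runs from +44.82° eastward to +77.02°.

32.20°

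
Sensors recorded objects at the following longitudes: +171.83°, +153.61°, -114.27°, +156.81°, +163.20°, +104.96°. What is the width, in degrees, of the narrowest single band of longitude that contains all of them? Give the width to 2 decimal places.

140.77°

Sort the longitudes: -114.27°, +104.96°, +153.61°, +156.81°, +163.20°, +171.83°.
Eastward gaps between consecutive values (wrapping around): 219.23°, 48.65°, 3.20°, 6.39°, 8.63°, 73.90°.
Largest gap = 219.23° ⇒ minimal covering band is its complement: 360° − 219.23° = 140.77°.
Band runs from +104.96° eastward to -114.27°, crossing the antimeridian.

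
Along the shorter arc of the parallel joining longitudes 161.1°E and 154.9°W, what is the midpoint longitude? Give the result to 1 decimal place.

176.9°W

Signed shortest Δλ from +161.1° to -154.9° is +44.0°.
Midpoint longitude = +161.1° + (+44.0°)/2 = +161.1° + 22.0° = +183.1°.
Normalise into (−180°, 180°]: -176.9°.
(The naïve average (+161.1 + -154.9)/2 = 3.1° is on the wrong side of the globe.)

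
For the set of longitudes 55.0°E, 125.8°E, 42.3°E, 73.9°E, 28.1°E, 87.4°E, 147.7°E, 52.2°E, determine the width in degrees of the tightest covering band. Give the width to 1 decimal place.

Sort the longitudes: +28.1°, +42.3°, +52.2°, +55.0°, +73.9°, +87.4°, +125.8°, +147.7°.
Eastward gaps between consecutive values (wrapping around): 14.2°, 9.9°, 2.8°, 18.9°, 13.5°, 38.4°, 21.9°, 240.4°.
Largest gap = 240.4° ⇒ minimal covering band is its complement: 360° − 240.4° = 119.6°.
Band runs from +28.1° eastward to +147.7°.

119.6°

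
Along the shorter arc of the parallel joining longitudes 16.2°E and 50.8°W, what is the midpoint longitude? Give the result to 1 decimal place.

17.3°W

Signed shortest Δλ from +16.2° to -50.8° is -67.0°.
Midpoint longitude = +16.2° + (-67.0°)/2 = +16.2° − 33.5° = -17.3°.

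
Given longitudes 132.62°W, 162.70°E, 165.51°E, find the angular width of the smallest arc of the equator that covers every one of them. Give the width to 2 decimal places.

Sort the longitudes: -132.62°, +162.70°, +165.51°.
Eastward gaps between consecutive values (wrapping around): 295.32°, 2.81°, 61.87°.
Largest gap = 295.32° ⇒ minimal covering band is its complement: 360° − 295.32° = 64.68°.
Band runs from +162.70° eastward to -132.62°, crossing the antimeridian.

64.68°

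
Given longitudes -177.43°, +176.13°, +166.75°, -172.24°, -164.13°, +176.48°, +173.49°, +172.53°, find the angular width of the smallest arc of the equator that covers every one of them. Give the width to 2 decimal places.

29.12°

Sort the longitudes: -177.43°, -172.24°, -164.13°, +166.75°, +172.53°, +173.49°, +176.13°, +176.48°.
Eastward gaps between consecutive values (wrapping around): 5.19°, 8.11°, 330.88°, 5.78°, 0.96°, 2.64°, 0.35°, 6.09°.
Largest gap = 330.88° ⇒ minimal covering band is its complement: 360° − 330.88° = 29.12°.
Band runs from +166.75° eastward to -164.13°, crossing the antimeridian.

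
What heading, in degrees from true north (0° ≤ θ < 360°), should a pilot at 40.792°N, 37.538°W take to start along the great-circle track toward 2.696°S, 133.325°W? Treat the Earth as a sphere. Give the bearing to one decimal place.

Δλ = -133.325 − -37.538 = -95.787°.
θ = atan2( sin Δλ · cos φ₂ , cos φ₁ · sin φ₂ − sin φ₁ · cos φ₂ · cos Δλ )
  = atan2(-0.99380, 0.03019) = -88.260° → normalised to [0°, 360°): 271.740°.

271.7°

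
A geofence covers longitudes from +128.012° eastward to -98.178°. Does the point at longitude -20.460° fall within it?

No

Band width going east from +128.012° to -98.178°: ((-98.178 − 128.012) mod 360) = 133.810°.
Offset of -20.460° east of the west edge: ((-20.460 − 128.012) mod 360) = 211.528°.
211.528° > 133.810° ⇒ outside.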